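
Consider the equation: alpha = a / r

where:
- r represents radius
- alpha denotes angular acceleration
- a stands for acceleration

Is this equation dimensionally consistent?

Yes

r (radius) has dimensions [L].
alpha (angular acceleration) has dimensions [T^-2].
a (acceleration) has dimensions [L T^-2].

Left side: [T^-2]
Right side: [T^-2]

Both sides have the same dimensions, so the equation is dimensionally consistent.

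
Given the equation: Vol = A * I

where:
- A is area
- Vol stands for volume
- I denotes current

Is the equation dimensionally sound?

No

A (area) has dimensions [L^2].
Vol (volume) has dimensions [L^3].
I (current) has dimensions [I].

Left side: [L^3]
Right side: [I L^2]

The two sides have different dimensions, so the equation is NOT dimensionally consistent.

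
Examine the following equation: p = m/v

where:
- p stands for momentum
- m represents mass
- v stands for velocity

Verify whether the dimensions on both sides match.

No

p (momentum) has dimensions [L M T^-1].
m (mass) has dimensions [M].
v (velocity) has dimensions [L T^-1].

Left side: [L M T^-1]
Right side: [L^-1 M T]

The two sides have different dimensions, so the equation is NOT dimensionally consistent.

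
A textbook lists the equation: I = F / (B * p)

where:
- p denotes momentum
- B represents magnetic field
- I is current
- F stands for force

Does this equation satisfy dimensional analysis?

No

p (momentum) has dimensions [L M T^-1].
B (magnetic field) has dimensions [I^-1 M T^-2].
I (current) has dimensions [I].
F (force) has dimensions [L M T^-2].

Left side: [I]
Right side: [I M^-1 T]

The two sides have different dimensions, so the equation is NOT dimensionally consistent.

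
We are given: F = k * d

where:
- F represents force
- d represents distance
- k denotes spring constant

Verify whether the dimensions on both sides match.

Yes

F (force) has dimensions [L M T^-2].
d (distance) has dimensions [L].
k (spring constant) has dimensions [M T^-2].

Left side: [L M T^-2]
Right side: [L M T^-2]

Both sides have the same dimensions, so the equation is dimensionally consistent.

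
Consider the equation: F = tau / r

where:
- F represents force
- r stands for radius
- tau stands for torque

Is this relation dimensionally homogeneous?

Yes

F (force) has dimensions [L M T^-2].
r (radius) has dimensions [L].
tau (torque) has dimensions [L^2 M T^-2].

Left side: [L M T^-2]
Right side: [L M T^-2]

Both sides have the same dimensions, so the equation is dimensionally consistent.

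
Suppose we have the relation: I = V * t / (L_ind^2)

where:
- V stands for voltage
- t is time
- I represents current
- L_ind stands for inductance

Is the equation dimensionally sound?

No

V (voltage) has dimensions [I^-1 L^2 M T^-3].
t (time) has dimensions [T].
I (current) has dimensions [I].
L_ind (inductance) has dimensions [I^-2 L^2 M T^-2].

Left side: [I]
Right side: [I^3 L^-2 M^-1 T^2]

The two sides have different dimensions, so the equation is NOT dimensionally consistent.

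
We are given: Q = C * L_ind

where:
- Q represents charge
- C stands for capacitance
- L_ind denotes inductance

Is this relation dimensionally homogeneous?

No

Q (charge) has dimensions [I T].
C (capacitance) has dimensions [I^2 L^-2 M^-1 T^4].
L_ind (inductance) has dimensions [I^-2 L^2 M T^-2].

Left side: [I T]
Right side: [T^2]

The two sides have different dimensions, so the equation is NOT dimensionally consistent.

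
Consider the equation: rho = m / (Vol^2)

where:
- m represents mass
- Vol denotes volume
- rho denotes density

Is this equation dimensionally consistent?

No

m (mass) has dimensions [M].
Vol (volume) has dimensions [L^3].
rho (density) has dimensions [L^-3 M].

Left side: [L^-3 M]
Right side: [L^-6 M]

The two sides have different dimensions, so the equation is NOT dimensionally consistent.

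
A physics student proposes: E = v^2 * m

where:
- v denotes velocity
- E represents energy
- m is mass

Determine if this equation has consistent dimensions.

Yes

v (velocity) has dimensions [L T^-1].
E (energy) has dimensions [L^2 M T^-2].
m (mass) has dimensions [M].

Left side: [L^2 M T^-2]
Right side: [L^2 M T^-2]

Both sides have the same dimensions, so the equation is dimensionally consistent.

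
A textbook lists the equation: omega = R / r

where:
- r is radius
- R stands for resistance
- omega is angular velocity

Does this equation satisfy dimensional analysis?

No

r (radius) has dimensions [L].
R (resistance) has dimensions [I^-2 L^2 M T^-3].
omega (angular velocity) has dimensions [T^-1].

Left side: [T^-1]
Right side: [I^-2 L M T^-3]

The two sides have different dimensions, so the equation is NOT dimensionally consistent.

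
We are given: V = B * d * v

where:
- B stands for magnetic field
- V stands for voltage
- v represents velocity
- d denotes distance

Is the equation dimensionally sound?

Yes

B (magnetic field) has dimensions [I^-1 M T^-2].
V (voltage) has dimensions [I^-1 L^2 M T^-3].
v (velocity) has dimensions [L T^-1].
d (distance) has dimensions [L].

Left side: [I^-1 L^2 M T^-3]
Right side: [I^-1 L^2 M T^-3]

Both sides have the same dimensions, so the equation is dimensionally consistent.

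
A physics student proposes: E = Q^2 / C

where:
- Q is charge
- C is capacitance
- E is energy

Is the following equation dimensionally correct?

Yes

Q (charge) has dimensions [I T].
C (capacitance) has dimensions [I^2 L^-2 M^-1 T^4].
E (energy) has dimensions [L^2 M T^-2].

Left side: [L^2 M T^-2]
Right side: [L^2 M T^-2]

Both sides have the same dimensions, so the equation is dimensionally consistent.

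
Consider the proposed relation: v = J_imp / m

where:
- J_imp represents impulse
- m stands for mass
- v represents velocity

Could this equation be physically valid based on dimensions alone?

Yes

J_imp (impulse) has dimensions [L M T^-1].
m (mass) has dimensions [M].
v (velocity) has dimensions [L T^-1].

Left side: [L T^-1]
Right side: [L T^-1]

Both sides have the same dimensions, so the equation is dimensionally consistent.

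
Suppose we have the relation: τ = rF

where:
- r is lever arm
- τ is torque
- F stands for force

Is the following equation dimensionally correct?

Yes

r (lever arm) has dimensions [L].
τ (torque) has dimensions [L^2 M T^-2].
F (force) has dimensions [L M T^-2].

Left side: [L^2 M T^-2]
Right side: [L^2 M T^-2]

Both sides have the same dimensions, so the equation is dimensionally consistent.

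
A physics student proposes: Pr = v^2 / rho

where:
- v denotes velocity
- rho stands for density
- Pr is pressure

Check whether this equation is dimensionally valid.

No

v (velocity) has dimensions [L T^-1].
rho (density) has dimensions [L^-3 M].
Pr (pressure) has dimensions [L^-1 M T^-2].

Left side: [L^-1 M T^-2]
Right side: [L^5 M^-1 T^-2]

The two sides have different dimensions, so the equation is NOT dimensionally consistent.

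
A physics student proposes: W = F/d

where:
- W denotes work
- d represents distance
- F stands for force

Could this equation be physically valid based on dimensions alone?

No

W (work) has dimensions [L^2 M T^-2].
d (distance) has dimensions [L].
F (force) has dimensions [L M T^-2].

Left side: [L^2 M T^-2]
Right side: [M T^-2]

The two sides have different dimensions, so the equation is NOT dimensionally consistent.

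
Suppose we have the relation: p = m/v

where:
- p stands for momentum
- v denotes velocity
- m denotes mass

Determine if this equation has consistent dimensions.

No

p (momentum) has dimensions [L M T^-1].
v (velocity) has dimensions [L T^-1].
m (mass) has dimensions [M].

Left side: [L M T^-1]
Right side: [L^-1 M T]

The two sides have different dimensions, so the equation is NOT dimensionally consistent.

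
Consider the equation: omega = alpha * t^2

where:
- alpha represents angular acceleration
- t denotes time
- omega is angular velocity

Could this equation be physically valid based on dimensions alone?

No

alpha (angular acceleration) has dimensions [T^-2].
t (time) has dimensions [T].
omega (angular velocity) has dimensions [T^-1].

Left side: [T^-1]
Right side: [dimensionless]

The two sides have different dimensions, so the equation is NOT dimensionally consistent.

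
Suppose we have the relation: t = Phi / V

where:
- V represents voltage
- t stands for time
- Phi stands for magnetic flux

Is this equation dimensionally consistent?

Yes

V (voltage) has dimensions [I^-1 L^2 M T^-3].
t (time) has dimensions [T].
Phi (magnetic flux) has dimensions [I^-1 L^2 M T^-2].

Left side: [T]
Right side: [T]

Both sides have the same dimensions, so the equation is dimensionally consistent.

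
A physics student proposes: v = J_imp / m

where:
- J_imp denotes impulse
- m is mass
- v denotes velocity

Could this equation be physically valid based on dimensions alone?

Yes

J_imp (impulse) has dimensions [L M T^-1].
m (mass) has dimensions [M].
v (velocity) has dimensions [L T^-1].

Left side: [L T^-1]
Right side: [L T^-1]

Both sides have the same dimensions, so the equation is dimensionally consistent.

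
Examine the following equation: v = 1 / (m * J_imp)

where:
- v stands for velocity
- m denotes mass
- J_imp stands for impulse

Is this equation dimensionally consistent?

No

v (velocity) has dimensions [L T^-1].
m (mass) has dimensions [M].
J_imp (impulse) has dimensions [L M T^-1].

Left side: [L T^-1]
Right side: [L^-1 M^-2 T]

The two sides have different dimensions, so the equation is NOT dimensionally consistent.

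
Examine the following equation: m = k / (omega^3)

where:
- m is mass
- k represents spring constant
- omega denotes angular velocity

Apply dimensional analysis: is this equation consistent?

No

m (mass) has dimensions [M].
k (spring constant) has dimensions [M T^-2].
omega (angular velocity) has dimensions [T^-1].

Left side: [M]
Right side: [M T]

The two sides have different dimensions, so the equation is NOT dimensionally consistent.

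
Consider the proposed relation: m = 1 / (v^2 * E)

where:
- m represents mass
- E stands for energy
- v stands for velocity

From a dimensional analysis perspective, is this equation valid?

No

m (mass) has dimensions [M].
E (energy) has dimensions [L^2 M T^-2].
v (velocity) has dimensions [L T^-1].

Left side: [M]
Right side: [L^-4 M^-1 T^4]

The two sides have different dimensions, so the equation is NOT dimensionally consistent.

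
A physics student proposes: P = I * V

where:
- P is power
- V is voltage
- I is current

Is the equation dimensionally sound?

Yes

P (power) has dimensions [L^2 M T^-3].
V (voltage) has dimensions [I^-1 L^2 M T^-3].
I (current) has dimensions [I].

Left side: [L^2 M T^-3]
Right side: [L^2 M T^-3]

Both sides have the same dimensions, so the equation is dimensionally consistent.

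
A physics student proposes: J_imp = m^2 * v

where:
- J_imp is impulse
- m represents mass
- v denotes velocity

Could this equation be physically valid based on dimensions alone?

No

J_imp (impulse) has dimensions [L M T^-1].
m (mass) has dimensions [M].
v (velocity) has dimensions [L T^-1].

Left side: [L M T^-1]
Right side: [L M^2 T^-1]

The two sides have different dimensions, so the equation is NOT dimensionally consistent.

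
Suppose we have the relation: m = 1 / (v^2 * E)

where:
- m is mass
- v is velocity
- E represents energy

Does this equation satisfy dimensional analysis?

No

m (mass) has dimensions [M].
v (velocity) has dimensions [L T^-1].
E (energy) has dimensions [L^2 M T^-2].

Left side: [M]
Right side: [L^-4 M^-1 T^4]

The two sides have different dimensions, so the equation is NOT dimensionally consistent.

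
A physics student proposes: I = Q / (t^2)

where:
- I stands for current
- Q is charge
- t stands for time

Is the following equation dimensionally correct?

No

I (current) has dimensions [I].
Q (charge) has dimensions [I T].
t (time) has dimensions [T].

Left side: [I]
Right side: [I T^-1]

The two sides have different dimensions, so the equation is NOT dimensionally consistent.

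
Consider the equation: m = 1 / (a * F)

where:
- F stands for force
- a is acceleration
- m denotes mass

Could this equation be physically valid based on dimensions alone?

No

F (force) has dimensions [L M T^-2].
a (acceleration) has dimensions [L T^-2].
m (mass) has dimensions [M].

Left side: [M]
Right side: [L^-2 M^-1 T^4]

The two sides have different dimensions, so the equation is NOT dimensionally consistent.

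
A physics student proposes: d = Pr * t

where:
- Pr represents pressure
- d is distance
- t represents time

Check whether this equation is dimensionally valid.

No

Pr (pressure) has dimensions [L^-1 M T^-2].
d (distance) has dimensions [L].
t (time) has dimensions [T].

Left side: [L]
Right side: [L^-1 M T^-1]

The two sides have different dimensions, so the equation is NOT dimensionally consistent.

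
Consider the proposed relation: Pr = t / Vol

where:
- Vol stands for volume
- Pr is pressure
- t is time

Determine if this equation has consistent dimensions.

No

Vol (volume) has dimensions [L^3].
Pr (pressure) has dimensions [L^-1 M T^-2].
t (time) has dimensions [T].

Left side: [L^-1 M T^-2]
Right side: [L^-3 T]

The two sides have different dimensions, so the equation is NOT dimensionally consistent.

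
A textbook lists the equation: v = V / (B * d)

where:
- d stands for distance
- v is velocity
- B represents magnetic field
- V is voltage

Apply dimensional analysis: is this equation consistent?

Yes

d (distance) has dimensions [L].
v (velocity) has dimensions [L T^-1].
B (magnetic field) has dimensions [I^-1 M T^-2].
V (voltage) has dimensions [I^-1 L^2 M T^-3].

Left side: [L T^-1]
Right side: [L T^-1]

Both sides have the same dimensions, so the equation is dimensionally consistent.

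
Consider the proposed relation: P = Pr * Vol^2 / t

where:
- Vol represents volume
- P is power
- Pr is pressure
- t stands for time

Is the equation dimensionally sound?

No

Vol (volume) has dimensions [L^3].
P (power) has dimensions [L^2 M T^-3].
Pr (pressure) has dimensions [L^-1 M T^-2].
t (time) has dimensions [T].

Left side: [L^2 M T^-3]
Right side: [L^5 M T^-3]

The two sides have different dimensions, so the equation is NOT dimensionally consistent.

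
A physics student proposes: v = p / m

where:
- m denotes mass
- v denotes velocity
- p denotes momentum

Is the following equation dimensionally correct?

Yes

m (mass) has dimensions [M].
v (velocity) has dimensions [L T^-1].
p (momentum) has dimensions [L M T^-1].

Left side: [L T^-1]
Right side: [L T^-1]

Both sides have the same dimensions, so the equation is dimensionally consistent.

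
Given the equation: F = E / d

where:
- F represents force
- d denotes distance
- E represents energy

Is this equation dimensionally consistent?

Yes

F (force) has dimensions [L M T^-2].
d (distance) has dimensions [L].
E (energy) has dimensions [L^2 M T^-2].

Left side: [L M T^-2]
Right side: [L M T^-2]

Both sides have the same dimensions, so the equation is dimensionally consistent.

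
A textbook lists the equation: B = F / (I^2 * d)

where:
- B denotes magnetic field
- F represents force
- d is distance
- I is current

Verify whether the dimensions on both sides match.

No

B (magnetic field) has dimensions [I^-1 M T^-2].
F (force) has dimensions [L M T^-2].
d (distance) has dimensions [L].
I (current) has dimensions [I].

Left side: [I^-1 M T^-2]
Right side: [I^-2 M T^-2]

The two sides have different dimensions, so the equation is NOT dimensionally consistent.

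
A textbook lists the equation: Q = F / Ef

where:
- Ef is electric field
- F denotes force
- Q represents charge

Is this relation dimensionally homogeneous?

Yes

Ef (electric field) has dimensions [I^-1 L M T^-3].
F (force) has dimensions [L M T^-2].
Q (charge) has dimensions [I T].

Left side: [I T]
Right side: [I T]

Both sides have the same dimensions, so the equation is dimensionally consistent.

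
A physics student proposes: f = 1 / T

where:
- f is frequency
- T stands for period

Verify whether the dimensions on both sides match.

Yes

f (frequency) has dimensions [T^-1].
T (period) has dimensions [T].

Left side: [T^-1]
Right side: [T^-1]

Both sides have the same dimensions, so the equation is dimensionally consistent.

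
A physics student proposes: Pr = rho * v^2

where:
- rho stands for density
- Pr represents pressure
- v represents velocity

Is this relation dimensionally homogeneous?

Yes

rho (density) has dimensions [L^-3 M].
Pr (pressure) has dimensions [L^-1 M T^-2].
v (velocity) has dimensions [L T^-1].

Left side: [L^-1 M T^-2]
Right side: [L^-1 M T^-2]

Both sides have the same dimensions, so the equation is dimensionally consistent.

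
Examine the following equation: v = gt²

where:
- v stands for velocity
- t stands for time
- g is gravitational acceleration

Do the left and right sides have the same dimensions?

No

v (velocity) has dimensions [L T^-1].
t (time) has dimensions [T].
g (gravitational acceleration) has dimensions [L T^-2].

Left side: [L T^-1]
Right side: [L]

The two sides have different dimensions, so the equation is NOT dimensionally consistent.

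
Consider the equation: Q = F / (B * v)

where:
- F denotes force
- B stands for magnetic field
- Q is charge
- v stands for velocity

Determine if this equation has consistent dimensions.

Yes

F (force) has dimensions [L M T^-2].
B (magnetic field) has dimensions [I^-1 M T^-2].
Q (charge) has dimensions [I T].
v (velocity) has dimensions [L T^-1].

Left side: [I T]
Right side: [I T]

Both sides have the same dimensions, so the equation is dimensionally consistent.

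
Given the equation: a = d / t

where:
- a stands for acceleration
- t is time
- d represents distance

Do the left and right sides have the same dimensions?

No

a (acceleration) has dimensions [L T^-2].
t (time) has dimensions [T].
d (distance) has dimensions [L].

Left side: [L T^-2]
Right side: [L T^-1]

The two sides have different dimensions, so the equation is NOT dimensionally consistent.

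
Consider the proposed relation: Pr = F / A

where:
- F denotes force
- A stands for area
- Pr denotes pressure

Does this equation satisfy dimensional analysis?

Yes

F (force) has dimensions [L M T^-2].
A (area) has dimensions [L^2].
Pr (pressure) has dimensions [L^-1 M T^-2].

Left side: [L^-1 M T^-2]
Right side: [L^-1 M T^-2]

Both sides have the same dimensions, so the equation is dimensionally consistent.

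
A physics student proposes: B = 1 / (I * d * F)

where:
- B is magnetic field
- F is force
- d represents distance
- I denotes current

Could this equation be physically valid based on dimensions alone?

No

B (magnetic field) has dimensions [I^-1 M T^-2].
F (force) has dimensions [L M T^-2].
d (distance) has dimensions [L].
I (current) has dimensions [I].

Left side: [I^-1 M T^-2]
Right side: [I^-1 L^-2 M^-1 T^2]

The two sides have different dimensions, so the equation is NOT dimensionally consistent.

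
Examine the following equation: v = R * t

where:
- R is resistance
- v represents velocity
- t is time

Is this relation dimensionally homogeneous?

No

R (resistance) has dimensions [I^-2 L^2 M T^-3].
v (velocity) has dimensions [L T^-1].
t (time) has dimensions [T].

Left side: [L T^-1]
Right side: [I^-2 L^2 M T^-2]

The two sides have different dimensions, so the equation is NOT dimensionally consistent.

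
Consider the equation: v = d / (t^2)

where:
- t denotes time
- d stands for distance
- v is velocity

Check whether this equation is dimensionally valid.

No

t (time) has dimensions [T].
d (distance) has dimensions [L].
v (velocity) has dimensions [L T^-1].

Left side: [L T^-1]
Right side: [L T^-2]

The two sides have different dimensions, so the equation is NOT dimensionally consistent.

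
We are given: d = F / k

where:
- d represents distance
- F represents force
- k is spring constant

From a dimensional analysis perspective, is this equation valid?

Yes

d (distance) has dimensions [L].
F (force) has dimensions [L M T^-2].
k (spring constant) has dimensions [M T^-2].

Left side: [L]
Right side: [L]

Both sides have the same dimensions, so the equation is dimensionally consistent.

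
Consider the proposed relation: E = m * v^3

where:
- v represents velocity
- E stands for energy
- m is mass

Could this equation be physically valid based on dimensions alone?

No

v (velocity) has dimensions [L T^-1].
E (energy) has dimensions [L^2 M T^-2].
m (mass) has dimensions [M].

Left side: [L^2 M T^-2]
Right side: [L^3 M T^-3]

The two sides have different dimensions, so the equation is NOT dimensionally consistent.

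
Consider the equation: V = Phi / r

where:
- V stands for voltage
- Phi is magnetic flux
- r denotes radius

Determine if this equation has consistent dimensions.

No

V (voltage) has dimensions [I^-1 L^2 M T^-3].
Phi (magnetic flux) has dimensions [I^-1 L^2 M T^-2].
r (radius) has dimensions [L].

Left side: [I^-1 L^2 M T^-3]
Right side: [I^-1 L M T^-2]

The two sides have different dimensions, so the equation is NOT dimensionally consistent.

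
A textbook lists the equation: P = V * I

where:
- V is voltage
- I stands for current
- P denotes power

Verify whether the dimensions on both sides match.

Yes

V (voltage) has dimensions [I^-1 L^2 M T^-3].
I (current) has dimensions [I].
P (power) has dimensions [L^2 M T^-3].

Left side: [L^2 M T^-3]
Right side: [L^2 M T^-3]

Both sides have the same dimensions, so the equation is dimensionally consistent.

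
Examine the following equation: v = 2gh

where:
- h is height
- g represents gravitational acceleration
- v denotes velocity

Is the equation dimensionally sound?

No

h (height) has dimensions [L].
g (gravitational acceleration) has dimensions [L T^-2].
v (velocity) has dimensions [L T^-1].

Left side: [L T^-1]
Right side: [L^2 T^-2]

The two sides have different dimensions, so the equation is NOT dimensionally consistent.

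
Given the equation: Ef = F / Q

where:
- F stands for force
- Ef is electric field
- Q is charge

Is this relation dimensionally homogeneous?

Yes

F (force) has dimensions [L M T^-2].
Ef (electric field) has dimensions [I^-1 L M T^-3].
Q (charge) has dimensions [I T].

Left side: [I^-1 L M T^-3]
Right side: [I^-1 L M T^-3]

Both sides have the same dimensions, so the equation is dimensionally consistent.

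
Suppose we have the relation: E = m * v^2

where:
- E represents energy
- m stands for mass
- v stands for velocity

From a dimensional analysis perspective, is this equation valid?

Yes

E (energy) has dimensions [L^2 M T^-2].
m (mass) has dimensions [M].
v (velocity) has dimensions [L T^-1].

Left side: [L^2 M T^-2]
Right side: [L^2 M T^-2]

Both sides have the same dimensions, so the equation is dimensionally consistent.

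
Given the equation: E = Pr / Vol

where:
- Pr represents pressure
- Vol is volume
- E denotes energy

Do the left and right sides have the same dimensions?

No

Pr (pressure) has dimensions [L^-1 M T^-2].
Vol (volume) has dimensions [L^3].
E (energy) has dimensions [L^2 M T^-2].

Left side: [L^2 M T^-2]
Right side: [L^-4 M T^-2]

The two sides have different dimensions, so the equation is NOT dimensionally consistent.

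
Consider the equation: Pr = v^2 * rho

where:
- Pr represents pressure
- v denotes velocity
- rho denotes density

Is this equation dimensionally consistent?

Yes

Pr (pressure) has dimensions [L^-1 M T^-2].
v (velocity) has dimensions [L T^-1].
rho (density) has dimensions [L^-3 M].

Left side: [L^-1 M T^-2]
Right side: [L^-1 M T^-2]

Both sides have the same dimensions, so the equation is dimensionally consistent.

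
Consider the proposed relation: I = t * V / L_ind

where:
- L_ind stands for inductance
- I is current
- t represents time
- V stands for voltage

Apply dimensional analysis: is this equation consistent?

Yes

L_ind (inductance) has dimensions [I^-2 L^2 M T^-2].
I (current) has dimensions [I].
t (time) has dimensions [T].
V (voltage) has dimensions [I^-1 L^2 M T^-3].

Left side: [I]
Right side: [I]

Both sides have the same dimensions, so the equation is dimensionally consistent.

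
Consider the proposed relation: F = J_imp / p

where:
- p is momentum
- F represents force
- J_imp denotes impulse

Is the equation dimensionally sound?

No

p (momentum) has dimensions [L M T^-1].
F (force) has dimensions [L M T^-2].
J_imp (impulse) has dimensions [L M T^-1].

Left side: [L M T^-2]
Right side: [dimensionless]

The two sides have different dimensions, so the equation is NOT dimensionally consistent.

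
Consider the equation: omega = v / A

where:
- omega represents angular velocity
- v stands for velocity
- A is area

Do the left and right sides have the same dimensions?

No

omega (angular velocity) has dimensions [T^-1].
v (velocity) has dimensions [L T^-1].
A (area) has dimensions [L^2].

Left side: [T^-1]
Right side: [L^-1 T^-1]

The two sides have different dimensions, so the equation is NOT dimensionally consistent.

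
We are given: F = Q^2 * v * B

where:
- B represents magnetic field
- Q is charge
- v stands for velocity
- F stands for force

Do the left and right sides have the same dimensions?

No

B (magnetic field) has dimensions [I^-1 M T^-2].
Q (charge) has dimensions [I T].
v (velocity) has dimensions [L T^-1].
F (force) has dimensions [L M T^-2].

Left side: [L M T^-2]
Right side: [I L M T^-1]

The two sides have different dimensions, so the equation is NOT dimensionally consistent.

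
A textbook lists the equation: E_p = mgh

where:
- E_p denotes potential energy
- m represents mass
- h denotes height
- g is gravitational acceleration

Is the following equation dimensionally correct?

Yes

E_p (potential energy) has dimensions [L^2 M T^-2].
m (mass) has dimensions [M].
h (height) has dimensions [L].
g (gravitational acceleration) has dimensions [L T^-2].

Left side: [L^2 M T^-2]
Right side: [L^2 M T^-2]

Both sides have the same dimensions, so the equation is dimensionally consistent.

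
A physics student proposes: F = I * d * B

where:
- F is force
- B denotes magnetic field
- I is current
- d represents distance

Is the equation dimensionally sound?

Yes

F (force) has dimensions [L M T^-2].
B (magnetic field) has dimensions [I^-1 M T^-2].
I (current) has dimensions [I].
d (distance) has dimensions [L].

Left side: [L M T^-2]
Right side: [L M T^-2]

Both sides have the same dimensions, so the equation is dimensionally consistent.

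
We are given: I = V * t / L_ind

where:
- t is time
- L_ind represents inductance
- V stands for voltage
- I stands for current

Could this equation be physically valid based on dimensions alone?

Yes

t (time) has dimensions [T].
L_ind (inductance) has dimensions [I^-2 L^2 M T^-2].
V (voltage) has dimensions [I^-1 L^2 M T^-3].
I (current) has dimensions [I].

Left side: [I]
Right side: [I]

Both sides have the same dimensions, so the equation is dimensionally consistent.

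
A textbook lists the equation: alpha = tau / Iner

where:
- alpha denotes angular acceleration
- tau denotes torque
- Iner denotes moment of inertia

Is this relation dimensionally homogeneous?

Yes

alpha (angular acceleration) has dimensions [T^-2].
tau (torque) has dimensions [L^2 M T^-2].
Iner (moment of inertia) has dimensions [L^2 M].

Left side: [T^-2]
Right side: [T^-2]

Both sides have the same dimensions, so the equation is dimensionally consistent.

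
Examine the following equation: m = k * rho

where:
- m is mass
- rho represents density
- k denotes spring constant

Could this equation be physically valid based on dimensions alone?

No

m (mass) has dimensions [M].
rho (density) has dimensions [L^-3 M].
k (spring constant) has dimensions [M T^-2].

Left side: [M]
Right side: [L^-3 M^2 T^-2]

The two sides have different dimensions, so the equation is NOT dimensionally consistent.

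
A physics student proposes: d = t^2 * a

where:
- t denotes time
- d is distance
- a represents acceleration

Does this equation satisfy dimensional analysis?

Yes

t (time) has dimensions [T].
d (distance) has dimensions [L].
a (acceleration) has dimensions [L T^-2].

Left side: [L]
Right side: [L]

Both sides have the same dimensions, so the equation is dimensionally consistent.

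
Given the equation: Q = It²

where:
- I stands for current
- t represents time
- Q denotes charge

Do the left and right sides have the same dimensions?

No

I (current) has dimensions [I].
t (time) has dimensions [T].
Q (charge) has dimensions [I T].

Left side: [I T]
Right side: [I T^2]

The two sides have different dimensions, so the equation is NOT dimensionally consistent.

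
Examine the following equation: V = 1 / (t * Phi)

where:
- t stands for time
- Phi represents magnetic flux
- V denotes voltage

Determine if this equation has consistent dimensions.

No

t (time) has dimensions [T].
Phi (magnetic flux) has dimensions [I^-1 L^2 M T^-2].
V (voltage) has dimensions [I^-1 L^2 M T^-3].

Left side: [I^-1 L^2 M T^-3]
Right side: [I L^-2 M^-1 T]

The two sides have different dimensions, so the equation is NOT dimensionally consistent.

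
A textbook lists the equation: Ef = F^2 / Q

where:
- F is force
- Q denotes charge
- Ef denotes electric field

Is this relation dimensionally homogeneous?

No

F (force) has dimensions [L M T^-2].
Q (charge) has dimensions [I T].
Ef (electric field) has dimensions [I^-1 L M T^-3].

Left side: [I^-1 L M T^-3]
Right side: [I^-1 L^2 M^2 T^-5]

The two sides have different dimensions, so the equation is NOT dimensionally consistent.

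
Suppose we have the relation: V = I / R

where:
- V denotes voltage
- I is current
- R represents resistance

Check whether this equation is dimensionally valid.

No

V (voltage) has dimensions [I^-1 L^2 M T^-3].
I (current) has dimensions [I].
R (resistance) has dimensions [I^-2 L^2 M T^-3].

Left side: [I^-1 L^2 M T^-3]
Right side: [I^3 L^-2 M^-1 T^3]

The two sides have different dimensions, so the equation is NOT dimensionally consistent.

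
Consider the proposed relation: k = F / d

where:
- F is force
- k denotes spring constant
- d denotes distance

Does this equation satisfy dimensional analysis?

Yes

F (force) has dimensions [L M T^-2].
k (spring constant) has dimensions [M T^-2].
d (distance) has dimensions [L].

Left side: [M T^-2]
Right side: [M T^-2]

Both sides have the same dimensions, so the equation is dimensionally consistent.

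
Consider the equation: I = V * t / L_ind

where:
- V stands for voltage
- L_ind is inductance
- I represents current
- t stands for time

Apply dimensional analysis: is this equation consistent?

Yes

V (voltage) has dimensions [I^-1 L^2 M T^-3].
L_ind (inductance) has dimensions [I^-2 L^2 M T^-2].
I (current) has dimensions [I].
t (time) has dimensions [T].

Left side: [I]
Right side: [I]

Both sides have the same dimensions, so the equation is dimensionally consistent.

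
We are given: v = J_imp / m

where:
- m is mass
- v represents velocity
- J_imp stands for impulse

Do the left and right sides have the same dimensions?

Yes

m (mass) has dimensions [M].
v (velocity) has dimensions [L T^-1].
J_imp (impulse) has dimensions [L M T^-1].

Left side: [L T^-1]
Right side: [L T^-1]

Both sides have the same dimensions, so the equation is dimensionally consistent.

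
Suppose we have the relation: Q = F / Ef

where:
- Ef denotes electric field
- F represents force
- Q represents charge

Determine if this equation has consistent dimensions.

Yes

Ef (electric field) has dimensions [I^-1 L M T^-3].
F (force) has dimensions [L M T^-2].
Q (charge) has dimensions [I T].

Left side: [I T]
Right side: [I T]

Both sides have the same dimensions, so the equation is dimensionally consistent.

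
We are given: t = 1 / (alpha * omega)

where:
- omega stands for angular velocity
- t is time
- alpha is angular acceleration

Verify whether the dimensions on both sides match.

No

omega (angular velocity) has dimensions [T^-1].
t (time) has dimensions [T].
alpha (angular acceleration) has dimensions [T^-2].

Left side: [T]
Right side: [T^3]

The two sides have different dimensions, so the equation is NOT dimensionally consistent.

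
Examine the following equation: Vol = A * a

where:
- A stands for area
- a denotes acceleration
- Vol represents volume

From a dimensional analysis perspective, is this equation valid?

No

A (area) has dimensions [L^2].
a (acceleration) has dimensions [L T^-2].
Vol (volume) has dimensions [L^3].

Left side: [L^3]
Right side: [L^3 T^-2]

The two sides have different dimensions, so the equation is NOT dimensionally consistent.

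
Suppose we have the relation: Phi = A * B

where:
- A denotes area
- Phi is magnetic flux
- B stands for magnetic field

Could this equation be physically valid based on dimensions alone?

Yes

A (area) has dimensions [L^2].
Phi (magnetic flux) has dimensions [I^-1 L^2 M T^-2].
B (magnetic field) has dimensions [I^-1 M T^-2].

Left side: [I^-1 L^2 M T^-2]
Right side: [I^-1 L^2 M T^-2]

Both sides have the same dimensions, so the equation is dimensionally consistent.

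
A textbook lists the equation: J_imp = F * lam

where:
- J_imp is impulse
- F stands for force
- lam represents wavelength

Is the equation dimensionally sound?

No

J_imp (impulse) has dimensions [L M T^-1].
F (force) has dimensions [L M T^-2].
lam (wavelength) has dimensions [L].

Left side: [L M T^-1]
Right side: [L^2 M T^-2]

The two sides have different dimensions, so the equation is NOT dimensionally consistent.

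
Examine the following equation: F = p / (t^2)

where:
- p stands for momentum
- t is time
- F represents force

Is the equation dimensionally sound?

No

p (momentum) has dimensions [L M T^-1].
t (time) has dimensions [T].
F (force) has dimensions [L M T^-2].

Left side: [L M T^-2]
Right side: [L M T^-3]

The two sides have different dimensions, so the equation is NOT dimensionally consistent.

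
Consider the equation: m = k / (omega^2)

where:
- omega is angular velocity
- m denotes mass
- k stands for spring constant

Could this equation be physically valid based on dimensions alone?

Yes

omega (angular velocity) has dimensions [T^-1].
m (mass) has dimensions [M].
k (spring constant) has dimensions [M T^-2].

Left side: [M]
Right side: [M]

Both sides have the same dimensions, so the equation is dimensionally consistent.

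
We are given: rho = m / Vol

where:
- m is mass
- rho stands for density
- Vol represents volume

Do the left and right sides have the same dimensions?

Yes

m (mass) has dimensions [M].
rho (density) has dimensions [L^-3 M].
Vol (volume) has dimensions [L^3].

Left side: [L^-3 M]
Right side: [L^-3 M]

Both sides have the same dimensions, so the equation is dimensionally consistent.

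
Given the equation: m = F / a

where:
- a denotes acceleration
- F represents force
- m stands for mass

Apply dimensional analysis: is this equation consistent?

Yes

a (acceleration) has dimensions [L T^-2].
F (force) has dimensions [L M T^-2].
m (mass) has dimensions [M].

Left side: [M]
Right side: [M]

Both sides have the same dimensions, so the equation is dimensionally consistent.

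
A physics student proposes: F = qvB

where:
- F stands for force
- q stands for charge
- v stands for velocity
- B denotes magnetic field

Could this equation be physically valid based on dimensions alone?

Yes

F (force) has dimensions [L M T^-2].
q (charge) has dimensions [I T].
v (velocity) has dimensions [L T^-1].
B (magnetic field) has dimensions [I^-1 M T^-2].

Left side: [L M T^-2]
Right side: [L M T^-2]

Both sides have the same dimensions, so the equation is dimensionally consistent.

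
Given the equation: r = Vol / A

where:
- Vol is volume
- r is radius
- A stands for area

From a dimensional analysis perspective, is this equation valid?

Yes

Vol (volume) has dimensions [L^3].
r (radius) has dimensions [L].
A (area) has dimensions [L^2].

Left side: [L]
Right side: [L]

Both sides have the same dimensions, so the equation is dimensionally consistent.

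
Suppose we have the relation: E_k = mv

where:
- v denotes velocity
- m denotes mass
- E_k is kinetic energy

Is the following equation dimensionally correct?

No

v (velocity) has dimensions [L T^-1].
m (mass) has dimensions [M].
E_k (kinetic energy) has dimensions [L^2 M T^-2].

Left side: [L^2 M T^-2]
Right side: [L M T^-1]

The two sides have different dimensions, so the equation is NOT dimensionally consistent.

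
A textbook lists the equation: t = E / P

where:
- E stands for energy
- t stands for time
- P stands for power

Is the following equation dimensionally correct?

Yes

E (energy) has dimensions [L^2 M T^-2].
t (time) has dimensions [T].
P (power) has dimensions [L^2 M T^-3].

Left side: [T]
Right side: [T]

Both sides have the same dimensions, so the equation is dimensionally consistent.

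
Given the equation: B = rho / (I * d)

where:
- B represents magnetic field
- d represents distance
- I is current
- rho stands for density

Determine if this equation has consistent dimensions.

No

B (magnetic field) has dimensions [I^-1 M T^-2].
d (distance) has dimensions [L].
I (current) has dimensions [I].
rho (density) has dimensions [L^-3 M].

Left side: [I^-1 M T^-2]
Right side: [I^-1 L^-4 M]

The two sides have different dimensions, so the equation is NOT dimensionally consistent.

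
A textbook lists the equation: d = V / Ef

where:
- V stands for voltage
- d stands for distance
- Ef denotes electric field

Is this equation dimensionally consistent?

Yes

V (voltage) has dimensions [I^-1 L^2 M T^-3].
d (distance) has dimensions [L].
Ef (electric field) has dimensions [I^-1 L M T^-3].

Left side: [L]
Right side: [L]

Both sides have the same dimensions, so the equation is dimensionally consistent.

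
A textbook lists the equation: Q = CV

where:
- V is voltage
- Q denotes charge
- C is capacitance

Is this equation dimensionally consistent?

Yes

V (voltage) has dimensions [I^-1 L^2 M T^-3].
Q (charge) has dimensions [I T].
C (capacitance) has dimensions [I^2 L^-2 M^-1 T^4].

Left side: [I T]
Right side: [I T]

Both sides have the same dimensions, so the equation is dimensionally consistent.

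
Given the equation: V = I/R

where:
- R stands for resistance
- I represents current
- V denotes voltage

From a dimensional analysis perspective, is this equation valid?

No

R (resistance) has dimensions [I^-2 L^2 M T^-3].
I (current) has dimensions [I].
V (voltage) has dimensions [I^-1 L^2 M T^-3].

Left side: [I^-1 L^2 M T^-3]
Right side: [I^3 L^-2 M^-1 T^3]

The two sides have different dimensions, so the equation is NOT dimensionally consistent.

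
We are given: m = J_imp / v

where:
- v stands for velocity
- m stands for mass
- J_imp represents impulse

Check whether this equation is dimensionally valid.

Yes

v (velocity) has dimensions [L T^-1].
m (mass) has dimensions [M].
J_imp (impulse) has dimensions [L M T^-1].

Left side: [M]
Right side: [M]

Both sides have the same dimensions, so the equation is dimensionally consistent.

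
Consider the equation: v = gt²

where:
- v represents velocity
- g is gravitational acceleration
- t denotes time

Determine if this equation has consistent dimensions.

No

v (velocity) has dimensions [L T^-1].
g (gravitational acceleration) has dimensions [L T^-2].
t (time) has dimensions [T].

Left side: [L T^-1]
Right side: [L]

The two sides have different dimensions, so the equation is NOT dimensionally consistent.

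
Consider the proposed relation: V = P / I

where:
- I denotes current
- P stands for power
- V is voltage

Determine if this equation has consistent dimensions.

Yes

I (current) has dimensions [I].
P (power) has dimensions [L^2 M T^-3].
V (voltage) has dimensions [I^-1 L^2 M T^-3].

Left side: [I^-1 L^2 M T^-3]
Right side: [I^-1 L^2 M T^-3]

Both sides have the same dimensions, so the equation is dimensionally consistent.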